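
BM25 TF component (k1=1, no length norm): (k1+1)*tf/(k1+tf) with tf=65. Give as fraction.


BM25 TF component = (k1+1)*tf / (k1+tf)
k1 = 1, tf = 65
Numerator = (1+1)*65 = 130
Denominator = 1 + 65 = 66
= 130/66 = 65/33

65/33


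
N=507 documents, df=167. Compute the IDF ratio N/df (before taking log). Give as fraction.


IDF ratio = N / df
= 507 / 167
= 507/167

507/167


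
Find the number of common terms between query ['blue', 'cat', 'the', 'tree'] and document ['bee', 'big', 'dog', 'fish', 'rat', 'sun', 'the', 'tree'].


Query terms: ['blue', 'cat', 'the', 'tree']
Document terms: ['bee', 'big', 'dog', 'fish', 'rat', 'sun', 'the', 'tree']
Common terms: ['the', 'tree']
Overlap count = 2

2


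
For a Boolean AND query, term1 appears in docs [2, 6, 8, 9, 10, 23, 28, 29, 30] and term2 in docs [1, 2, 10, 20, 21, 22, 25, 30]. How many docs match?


Boolean AND: find intersection of posting lists
term1 docs: [2, 6, 8, 9, 10, 23, 28, 29, 30]
term2 docs: [1, 2, 10, 20, 21, 22, 25, 30]
Intersection: [2, 10, 30]
|intersection| = 3

3


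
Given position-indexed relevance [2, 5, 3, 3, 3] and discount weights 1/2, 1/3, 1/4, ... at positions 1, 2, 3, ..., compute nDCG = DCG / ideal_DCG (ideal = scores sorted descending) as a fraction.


Position discount weights w_i = 1/(i+1) for i=1..5:
Weights = [1/2, 1/3, 1/4, 1/5, 1/6]
Actual relevance: [2, 5, 3, 3, 3]
DCG = 2/2 + 5/3 + 3/4 + 3/5 + 3/6 = 271/60
Ideal relevance (sorted desc): [5, 3, 3, 3, 2]
Ideal DCG = 5/2 + 3/3 + 3/4 + 3/5 + 2/6 = 311/60
nDCG = DCG / ideal_DCG = 271/60 / 311/60 = 271/311

271/311


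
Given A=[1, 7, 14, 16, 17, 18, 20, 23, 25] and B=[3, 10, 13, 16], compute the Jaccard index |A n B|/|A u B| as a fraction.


A intersect B = [16]
|A intersect B| = 1
A union B = [1, 3, 7, 10, 13, 14, 16, 17, 18, 20, 23, 25]
|A union B| = 12
Jaccard = 1/12 = 1/12

1/12


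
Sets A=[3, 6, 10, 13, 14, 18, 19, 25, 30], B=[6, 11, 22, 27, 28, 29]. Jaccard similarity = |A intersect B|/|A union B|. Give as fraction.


A intersect B = [6]
|A intersect B| = 1
A union B = [3, 6, 10, 11, 13, 14, 18, 19, 22, 25, 27, 28, 29, 30]
|A union B| = 14
Jaccard = 1/14 = 1/14

1/14


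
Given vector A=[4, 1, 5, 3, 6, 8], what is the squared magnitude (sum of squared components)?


|A|^2 = sum of squared components
A[0]^2 = 4^2 = 16
A[1]^2 = 1^2 = 1
A[2]^2 = 5^2 = 25
A[3]^2 = 3^2 = 9
A[4]^2 = 6^2 = 36
A[5]^2 = 8^2 = 64
Sum = 16 + 1 + 25 + 9 + 36 + 64 = 151

151


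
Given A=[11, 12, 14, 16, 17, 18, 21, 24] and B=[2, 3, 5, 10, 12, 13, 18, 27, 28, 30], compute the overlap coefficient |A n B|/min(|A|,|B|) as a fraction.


A intersect B = [12, 18]
|A intersect B| = 2
min(|A|, |B|) = min(8, 10) = 8
Overlap = 2 / 8 = 1/4

1/4


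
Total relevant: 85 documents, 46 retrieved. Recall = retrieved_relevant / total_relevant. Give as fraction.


Recall = retrieved_relevant / total_relevant
= 46 / 85
= 46 / (46 + 39)
= 46/85

46/85


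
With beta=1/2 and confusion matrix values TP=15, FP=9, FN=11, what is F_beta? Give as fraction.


P = TP/(TP+FP) = 15/24 = 5/8
R = TP/(TP+FN) = 15/26 = 15/26
beta^2 = 1/2^2 = 1/4
(1 + beta^2) = 5/4
Numerator = (1+beta^2)*P*R = 375/832
Denominator = beta^2*P + R = 5/32 + 15/26 = 305/416
F_beta = 75/122

75/122


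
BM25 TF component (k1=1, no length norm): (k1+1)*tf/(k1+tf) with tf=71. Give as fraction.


BM25 TF component = (k1+1)*tf / (k1+tf)
k1 = 1, tf = 71
Numerator = (1+1)*71 = 142
Denominator = 1 + 71 = 72
= 142/72 = 71/36

71/36


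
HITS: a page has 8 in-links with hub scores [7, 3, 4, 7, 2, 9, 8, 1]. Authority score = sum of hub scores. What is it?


Authority = sum of hub scores of in-linkers
In-link 1: hub score = 7
In-link 2: hub score = 3
In-link 3: hub score = 4
In-link 4: hub score = 7
In-link 5: hub score = 2
In-link 6: hub score = 9
In-link 7: hub score = 8
In-link 8: hub score = 1
Authority = 7 + 3 + 4 + 7 + 2 + 9 + 8 + 1 = 41

41


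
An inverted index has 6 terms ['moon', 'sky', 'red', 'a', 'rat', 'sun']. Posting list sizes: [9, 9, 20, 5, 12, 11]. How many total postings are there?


Summing posting list sizes:
'moon': 9 postings
'sky': 9 postings
'red': 20 postings
'a': 5 postings
'rat': 12 postings
'sun': 11 postings
Total = 9 + 9 + 20 + 5 + 12 + 11 = 66

66


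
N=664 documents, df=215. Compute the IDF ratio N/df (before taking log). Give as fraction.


IDF ratio = N / df
= 664 / 215
= 664/215

664/215


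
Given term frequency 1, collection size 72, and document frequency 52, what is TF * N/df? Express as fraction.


TF * (N/df)
= 1 * (72/52)
= 1 * 18/13
= 18/13

18/13


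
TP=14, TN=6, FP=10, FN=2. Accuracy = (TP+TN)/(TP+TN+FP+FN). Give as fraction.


Accuracy = (TP + TN) / (TP + TN + FP + FN)
TP + TN = 14 + 6 = 20
Total = 14 + 6 + 10 + 2 = 32
Accuracy = 20 / 32 = 5/8

5/8


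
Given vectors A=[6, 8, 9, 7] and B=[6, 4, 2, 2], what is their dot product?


Dot product = sum of element-wise products
A[0]*B[0] = 6*6 = 36
A[1]*B[1] = 8*4 = 32
A[2]*B[2] = 9*2 = 18
A[3]*B[3] = 7*2 = 14
Sum = 36 + 32 + 18 + 14 = 100

100


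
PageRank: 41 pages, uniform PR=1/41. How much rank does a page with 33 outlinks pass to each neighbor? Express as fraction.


Initial PR = 1/41 = 1/41
Outlinks = 33
Contribution per link = PR / outlinks
= 1/41 / 33
= 1/1353

1/1353


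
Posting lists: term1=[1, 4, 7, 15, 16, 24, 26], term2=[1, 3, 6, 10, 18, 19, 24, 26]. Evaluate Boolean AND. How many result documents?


Boolean AND: find intersection of posting lists
term1 docs: [1, 4, 7, 15, 16, 24, 26]
term2 docs: [1, 3, 6, 10, 18, 19, 24, 26]
Intersection: [1, 24, 26]
|intersection| = 3

3


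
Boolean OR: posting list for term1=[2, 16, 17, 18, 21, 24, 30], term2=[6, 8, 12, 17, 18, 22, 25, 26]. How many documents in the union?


Boolean OR: find union of posting lists
term1 docs: [2, 16, 17, 18, 21, 24, 30]
term2 docs: [6, 8, 12, 17, 18, 22, 25, 26]
Union: [2, 6, 8, 12, 16, 17, 18, 21, 22, 24, 25, 26, 30]
|union| = 13

13


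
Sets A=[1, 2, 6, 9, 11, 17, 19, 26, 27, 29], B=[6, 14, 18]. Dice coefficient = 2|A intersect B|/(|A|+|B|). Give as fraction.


A intersect B = [6]
|A intersect B| = 1
|A| = 10, |B| = 3
Dice = 2*1 / (10+3)
= 2 / 13 = 2/13

2/13


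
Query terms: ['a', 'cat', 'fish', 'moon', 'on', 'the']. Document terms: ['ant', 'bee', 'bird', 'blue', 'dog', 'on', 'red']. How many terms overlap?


Query terms: ['a', 'cat', 'fish', 'moon', 'on', 'the']
Document terms: ['ant', 'bee', 'bird', 'blue', 'dog', 'on', 'red']
Common terms: ['on']
Overlap count = 1

1


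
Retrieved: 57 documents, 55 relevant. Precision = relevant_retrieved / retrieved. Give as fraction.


Precision = relevant_retrieved / total_retrieved
= 55 / 57
= 55 / (55 + 2)
= 55/57

55/57


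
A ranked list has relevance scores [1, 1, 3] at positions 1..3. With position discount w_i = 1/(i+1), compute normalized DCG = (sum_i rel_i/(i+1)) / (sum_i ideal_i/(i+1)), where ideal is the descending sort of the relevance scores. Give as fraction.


Position discount weights w_i = 1/(i+1) for i=1..3:
Weights = [1/2, 1/3, 1/4]
Actual relevance: [1, 1, 3]
DCG = 1/2 + 1/3 + 3/4 = 19/12
Ideal relevance (sorted desc): [3, 1, 1]
Ideal DCG = 3/2 + 1/3 + 1/4 = 25/12
nDCG = DCG / ideal_DCG = 19/12 / 25/12 = 19/25

19/25


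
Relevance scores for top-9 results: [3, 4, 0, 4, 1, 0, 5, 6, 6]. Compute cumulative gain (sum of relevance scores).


Cumulative Gain = sum of relevance scores
Position 1: rel=3, running sum=3
Position 2: rel=4, running sum=7
Position 3: rel=0, running sum=7
Position 4: rel=4, running sum=11
Position 5: rel=1, running sum=12
Position 6: rel=0, running sum=12
Position 7: rel=5, running sum=17
Position 8: rel=6, running sum=23
Position 9: rel=6, running sum=29
CG = 29

29


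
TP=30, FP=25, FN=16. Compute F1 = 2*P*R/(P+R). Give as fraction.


F1 = 2 * P * R / (P + R)
P = TP/(TP+FP) = 30/55 = 6/11
R = TP/(TP+FN) = 30/46 = 15/23
2 * P * R = 2 * 6/11 * 15/23 = 180/253
P + R = 6/11 + 15/23 = 303/253
F1 = 180/253 / 303/253 = 60/101

60/101


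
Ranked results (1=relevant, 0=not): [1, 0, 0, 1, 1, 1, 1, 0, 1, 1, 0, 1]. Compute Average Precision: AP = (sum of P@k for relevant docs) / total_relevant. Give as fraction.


Computing P@k for each relevant position:
Position 1: relevant, P@1 = 1/1 = 1
Position 2: not relevant
Position 3: not relevant
Position 4: relevant, P@4 = 2/4 = 1/2
Position 5: relevant, P@5 = 3/5 = 3/5
Position 6: relevant, P@6 = 4/6 = 2/3
Position 7: relevant, P@7 = 5/7 = 5/7
Position 8: not relevant
Position 9: relevant, P@9 = 6/9 = 2/3
Position 10: relevant, P@10 = 7/10 = 7/10
Position 11: not relevant
Position 12: relevant, P@12 = 8/12 = 2/3
Sum of P@k = 1 + 1/2 + 3/5 + 2/3 + 5/7 + 2/3 + 7/10 + 2/3 = 193/35
AP = 193/35 / 8 = 193/280

193/280


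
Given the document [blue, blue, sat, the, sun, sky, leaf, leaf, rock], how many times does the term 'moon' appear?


Document has 9 words
Scanning for 'moon':
Term not found in document
Count = 0

0


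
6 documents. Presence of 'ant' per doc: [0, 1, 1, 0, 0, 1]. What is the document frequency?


Checking each document for 'ant':
Doc 1: absent
Doc 2: present
Doc 3: present
Doc 4: absent
Doc 5: absent
Doc 6: present
df = sum of presences = 0 + 1 + 1 + 0 + 0 + 1 = 3

3


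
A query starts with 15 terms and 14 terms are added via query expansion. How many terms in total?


Original terms: 15
Expansion terms: 14
Total = 15 + 14 = 29

29


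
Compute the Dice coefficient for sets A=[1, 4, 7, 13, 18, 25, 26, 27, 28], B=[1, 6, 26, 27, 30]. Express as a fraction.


A intersect B = [1, 26, 27]
|A intersect B| = 3
|A| = 9, |B| = 5
Dice = 2*3 / (9+5)
= 6 / 14 = 3/7

3/7


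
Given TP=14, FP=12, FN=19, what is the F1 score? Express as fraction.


F1 = 2 * P * R / (P + R)
P = TP/(TP+FP) = 14/26 = 7/13
R = TP/(TP+FN) = 14/33 = 14/33
2 * P * R = 2 * 7/13 * 14/33 = 196/429
P + R = 7/13 + 14/33 = 413/429
F1 = 196/429 / 413/429 = 28/59

28/59


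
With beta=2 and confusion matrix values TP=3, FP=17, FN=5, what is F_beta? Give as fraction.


P = TP/(TP+FP) = 3/20 = 3/20
R = TP/(TP+FN) = 3/8 = 3/8
beta^2 = 2^2 = 4
(1 + beta^2) = 5
Numerator = (1+beta^2)*P*R = 9/32
Denominator = beta^2*P + R = 3/5 + 3/8 = 39/40
F_beta = 15/52

15/52


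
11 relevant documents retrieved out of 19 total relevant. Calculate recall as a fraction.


Recall = retrieved_relevant / total_relevant
= 11 / 19
= 11 / (11 + 8)
= 11/19

11/19


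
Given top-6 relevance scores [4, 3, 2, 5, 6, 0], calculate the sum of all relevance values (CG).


Cumulative Gain = sum of relevance scores
Position 1: rel=4, running sum=4
Position 2: rel=3, running sum=7
Position 3: rel=2, running sum=9
Position 4: rel=5, running sum=14
Position 5: rel=6, running sum=20
Position 6: rel=0, running sum=20
CG = 20

20


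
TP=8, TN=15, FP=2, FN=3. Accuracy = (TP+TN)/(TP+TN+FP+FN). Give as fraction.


Accuracy = (TP + TN) / (TP + TN + FP + FN)
TP + TN = 8 + 15 = 23
Total = 8 + 15 + 2 + 3 = 28
Accuracy = 23 / 28 = 23/28

23/28


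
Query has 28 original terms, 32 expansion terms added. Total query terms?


Original terms: 28
Expansion terms: 32
Total = 28 + 32 = 60

60


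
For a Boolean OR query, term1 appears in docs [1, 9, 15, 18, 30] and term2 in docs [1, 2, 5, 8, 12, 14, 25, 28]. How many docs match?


Boolean OR: find union of posting lists
term1 docs: [1, 9, 15, 18, 30]
term2 docs: [1, 2, 5, 8, 12, 14, 25, 28]
Union: [1, 2, 5, 8, 9, 12, 14, 15, 18, 25, 28, 30]
|union| = 12

12


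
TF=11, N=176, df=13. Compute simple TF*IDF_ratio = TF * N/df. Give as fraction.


TF * (N/df)
= 11 * (176/13)
= 11 * 176/13
= 1936/13

1936/13


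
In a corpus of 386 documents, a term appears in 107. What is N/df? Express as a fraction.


IDF ratio = N / df
= 386 / 107
= 386/107

386/107


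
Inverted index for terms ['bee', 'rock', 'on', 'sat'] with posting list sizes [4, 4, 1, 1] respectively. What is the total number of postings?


Summing posting list sizes:
'bee': 4 postings
'rock': 4 postings
'on': 1 postings
'sat': 1 postings
Total = 4 + 4 + 1 + 1 = 10

10


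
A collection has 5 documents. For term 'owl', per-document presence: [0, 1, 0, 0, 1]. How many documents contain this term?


Checking each document for 'owl':
Doc 1: absent
Doc 2: present
Doc 3: absent
Doc 4: absent
Doc 5: present
df = sum of presences = 0 + 1 + 0 + 0 + 1 = 2

2


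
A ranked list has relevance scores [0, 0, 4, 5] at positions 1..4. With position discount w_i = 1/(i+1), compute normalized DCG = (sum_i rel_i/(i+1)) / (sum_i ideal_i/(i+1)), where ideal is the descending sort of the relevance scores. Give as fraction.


Position discount weights w_i = 1/(i+1) for i=1..4:
Weights = [1/2, 1/3, 1/4, 1/5]
Actual relevance: [0, 0, 4, 5]
DCG = 0/2 + 0/3 + 4/4 + 5/5 = 2
Ideal relevance (sorted desc): [5, 4, 0, 0]
Ideal DCG = 5/2 + 4/3 + 0/4 + 0/5 = 23/6
nDCG = DCG / ideal_DCG = 2 / 23/6 = 12/23

12/23


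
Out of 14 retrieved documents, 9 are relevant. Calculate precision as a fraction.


Precision = relevant_retrieved / total_retrieved
= 9 / 14
= 9 / (9 + 5)
= 9/14

9/14


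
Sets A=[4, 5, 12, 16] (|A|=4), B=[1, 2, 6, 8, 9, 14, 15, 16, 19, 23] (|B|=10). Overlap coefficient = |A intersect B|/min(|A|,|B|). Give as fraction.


A intersect B = [16]
|A intersect B| = 1
min(|A|, |B|) = min(4, 10) = 4
Overlap = 1 / 4 = 1/4

1/4


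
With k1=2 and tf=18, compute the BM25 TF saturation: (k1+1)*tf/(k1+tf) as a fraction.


BM25 TF component = (k1+1)*tf / (k1+tf)
k1 = 2, tf = 18
Numerator = (2+1)*18 = 54
Denominator = 2 + 18 = 20
= 54/20 = 27/10

27/10


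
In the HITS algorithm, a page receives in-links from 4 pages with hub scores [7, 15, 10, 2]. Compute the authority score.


Authority = sum of hub scores of in-linkers
In-link 1: hub score = 7
In-link 2: hub score = 15
In-link 3: hub score = 10
In-link 4: hub score = 2
Authority = 7 + 15 + 10 + 2 = 34

34


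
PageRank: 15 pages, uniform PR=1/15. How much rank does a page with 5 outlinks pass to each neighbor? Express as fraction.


Initial PR = 1/15 = 1/15
Outlinks = 5
Contribution per link = PR / outlinks
= 1/15 / 5
= 1/75

1/75


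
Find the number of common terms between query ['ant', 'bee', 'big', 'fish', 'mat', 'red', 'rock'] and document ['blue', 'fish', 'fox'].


Query terms: ['ant', 'bee', 'big', 'fish', 'mat', 'red', 'rock']
Document terms: ['blue', 'fish', 'fox']
Common terms: ['fish']
Overlap count = 1

1


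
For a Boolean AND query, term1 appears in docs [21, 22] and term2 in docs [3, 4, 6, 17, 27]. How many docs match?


Boolean AND: find intersection of posting lists
term1 docs: [21, 22]
term2 docs: [3, 4, 6, 17, 27]
Intersection: []
|intersection| = 0

0


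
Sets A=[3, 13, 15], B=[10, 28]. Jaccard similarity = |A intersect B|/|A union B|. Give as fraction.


A intersect B = []
|A intersect B| = 0
A union B = [3, 10, 13, 15, 28]
|A union B| = 5
Jaccard = 0/5 = 0

0


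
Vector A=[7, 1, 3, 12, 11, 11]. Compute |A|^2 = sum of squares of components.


|A|^2 = sum of squared components
A[0]^2 = 7^2 = 49
A[1]^2 = 1^2 = 1
A[2]^2 = 3^2 = 9
A[3]^2 = 12^2 = 144
A[4]^2 = 11^2 = 121
A[5]^2 = 11^2 = 121
Sum = 49 + 1 + 9 + 144 + 121 + 121 = 445

445


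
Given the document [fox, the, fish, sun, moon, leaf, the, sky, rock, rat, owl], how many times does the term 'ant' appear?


Document has 11 words
Scanning for 'ant':
Term not found in document
Count = 0

0


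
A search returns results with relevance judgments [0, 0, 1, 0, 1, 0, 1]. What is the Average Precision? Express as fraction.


Computing P@k for each relevant position:
Position 1: not relevant
Position 2: not relevant
Position 3: relevant, P@3 = 1/3 = 1/3
Position 4: not relevant
Position 5: relevant, P@5 = 2/5 = 2/5
Position 6: not relevant
Position 7: relevant, P@7 = 3/7 = 3/7
Sum of P@k = 1/3 + 2/5 + 3/7 = 122/105
AP = 122/105 / 3 = 122/315

122/315


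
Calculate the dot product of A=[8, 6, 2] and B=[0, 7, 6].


Dot product = sum of element-wise products
A[0]*B[0] = 8*0 = 0
A[1]*B[1] = 6*7 = 42
A[2]*B[2] = 2*6 = 12
Sum = 0 + 42 + 12 = 54

54


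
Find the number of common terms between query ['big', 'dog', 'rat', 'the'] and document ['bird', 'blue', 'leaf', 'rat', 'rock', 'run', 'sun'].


Query terms: ['big', 'dog', 'rat', 'the']
Document terms: ['bird', 'blue', 'leaf', 'rat', 'rock', 'run', 'sun']
Common terms: ['rat']
Overlap count = 1

1


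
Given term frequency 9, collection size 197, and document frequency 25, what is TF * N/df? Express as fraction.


TF * (N/df)
= 9 * (197/25)
= 9 * 197/25
= 1773/25

1773/25


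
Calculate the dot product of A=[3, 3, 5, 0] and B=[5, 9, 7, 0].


Dot product = sum of element-wise products
A[0]*B[0] = 3*5 = 15
A[1]*B[1] = 3*9 = 27
A[2]*B[2] = 5*7 = 35
A[3]*B[3] = 0*0 = 0
Sum = 15 + 27 + 35 + 0 = 77

77


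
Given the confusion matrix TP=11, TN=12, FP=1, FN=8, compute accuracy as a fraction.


Accuracy = (TP + TN) / (TP + TN + FP + FN)
TP + TN = 11 + 12 = 23
Total = 11 + 12 + 1 + 8 = 32
Accuracy = 23 / 32 = 23/32

23/32


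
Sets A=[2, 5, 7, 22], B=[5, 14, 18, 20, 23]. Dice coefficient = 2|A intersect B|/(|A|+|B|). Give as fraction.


A intersect B = [5]
|A intersect B| = 1
|A| = 4, |B| = 5
Dice = 2*1 / (4+5)
= 2 / 9 = 2/9

2/9


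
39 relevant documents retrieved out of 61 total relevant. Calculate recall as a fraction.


Recall = retrieved_relevant / total_relevant
= 39 / 61
= 39 / (39 + 22)
= 39/61

39/61


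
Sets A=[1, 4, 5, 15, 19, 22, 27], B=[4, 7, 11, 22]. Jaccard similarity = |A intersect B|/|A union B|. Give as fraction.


A intersect B = [4, 22]
|A intersect B| = 2
A union B = [1, 4, 5, 7, 11, 15, 19, 22, 27]
|A union B| = 9
Jaccard = 2/9 = 2/9

2/9


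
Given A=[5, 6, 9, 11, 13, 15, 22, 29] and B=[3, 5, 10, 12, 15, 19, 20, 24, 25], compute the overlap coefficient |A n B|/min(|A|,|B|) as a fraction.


A intersect B = [5, 15]
|A intersect B| = 2
min(|A|, |B|) = min(8, 9) = 8
Overlap = 2 / 8 = 1/4

1/4


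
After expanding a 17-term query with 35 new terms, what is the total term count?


Original terms: 17
Expansion terms: 35
Total = 17 + 35 = 52

52


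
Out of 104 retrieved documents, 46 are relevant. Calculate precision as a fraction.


Precision = relevant_retrieved / total_retrieved
= 46 / 104
= 46 / (46 + 58)
= 23/52

23/52


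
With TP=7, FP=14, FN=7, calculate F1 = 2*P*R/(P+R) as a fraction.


F1 = 2 * P * R / (P + R)
P = TP/(TP+FP) = 7/21 = 1/3
R = TP/(TP+FN) = 7/14 = 1/2
2 * P * R = 2 * 1/3 * 1/2 = 1/3
P + R = 1/3 + 1/2 = 5/6
F1 = 1/3 / 5/6 = 2/5

2/5


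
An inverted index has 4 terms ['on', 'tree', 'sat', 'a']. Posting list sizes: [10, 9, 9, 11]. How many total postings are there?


Summing posting list sizes:
'on': 10 postings
'tree': 9 postings
'sat': 9 postings
'a': 11 postings
Total = 10 + 9 + 9 + 11 = 39

39


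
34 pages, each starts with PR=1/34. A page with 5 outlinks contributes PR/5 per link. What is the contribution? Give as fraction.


Initial PR = 1/34 = 1/34
Outlinks = 5
Contribution per link = PR / outlinks
= 1/34 / 5
= 1/170

1/170


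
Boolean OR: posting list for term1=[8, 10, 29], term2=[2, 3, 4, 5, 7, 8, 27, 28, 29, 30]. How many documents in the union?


Boolean OR: find union of posting lists
term1 docs: [8, 10, 29]
term2 docs: [2, 3, 4, 5, 7, 8, 27, 28, 29, 30]
Union: [2, 3, 4, 5, 7, 8, 10, 27, 28, 29, 30]
|union| = 11

11


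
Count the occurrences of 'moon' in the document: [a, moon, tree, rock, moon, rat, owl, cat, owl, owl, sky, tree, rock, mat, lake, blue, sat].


Document has 17 words
Scanning for 'moon':
Found at positions: [1, 4]
Count = 2

2


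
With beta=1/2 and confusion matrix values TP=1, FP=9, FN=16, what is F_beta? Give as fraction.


P = TP/(TP+FP) = 1/10 = 1/10
R = TP/(TP+FN) = 1/17 = 1/17
beta^2 = 1/2^2 = 1/4
(1 + beta^2) = 5/4
Numerator = (1+beta^2)*P*R = 1/136
Denominator = beta^2*P + R = 1/40 + 1/17 = 57/680
F_beta = 5/57

5/57


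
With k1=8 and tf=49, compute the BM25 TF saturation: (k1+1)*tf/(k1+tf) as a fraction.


BM25 TF component = (k1+1)*tf / (k1+tf)
k1 = 8, tf = 49
Numerator = (8+1)*49 = 441
Denominator = 8 + 49 = 57
= 441/57 = 147/19

147/19


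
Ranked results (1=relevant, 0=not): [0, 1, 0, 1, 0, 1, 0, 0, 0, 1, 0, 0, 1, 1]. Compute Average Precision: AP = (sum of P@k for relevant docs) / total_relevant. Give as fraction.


Computing P@k for each relevant position:
Position 1: not relevant
Position 2: relevant, P@2 = 1/2 = 1/2
Position 3: not relevant
Position 4: relevant, P@4 = 2/4 = 1/2
Position 5: not relevant
Position 6: relevant, P@6 = 3/6 = 1/2
Position 7: not relevant
Position 8: not relevant
Position 9: not relevant
Position 10: relevant, P@10 = 4/10 = 2/5
Position 11: not relevant
Position 12: not relevant
Position 13: relevant, P@13 = 5/13 = 5/13
Position 14: relevant, P@14 = 6/14 = 3/7
Sum of P@k = 1/2 + 1/2 + 1/2 + 2/5 + 5/13 + 3/7 = 2469/910
AP = 2469/910 / 6 = 823/1820

823/1820


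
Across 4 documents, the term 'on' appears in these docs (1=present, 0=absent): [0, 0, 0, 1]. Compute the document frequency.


Checking each document for 'on':
Doc 1: absent
Doc 2: absent
Doc 3: absent
Doc 4: present
df = sum of presences = 0 + 0 + 0 + 1 = 1

1


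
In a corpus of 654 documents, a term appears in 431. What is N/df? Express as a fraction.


IDF ratio = N / df
= 654 / 431
= 654/431

654/431


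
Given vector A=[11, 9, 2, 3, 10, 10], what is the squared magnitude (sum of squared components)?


|A|^2 = sum of squared components
A[0]^2 = 11^2 = 121
A[1]^2 = 9^2 = 81
A[2]^2 = 2^2 = 4
A[3]^2 = 3^2 = 9
A[4]^2 = 10^2 = 100
A[5]^2 = 10^2 = 100
Sum = 121 + 81 + 4 + 9 + 100 + 100 = 415

415


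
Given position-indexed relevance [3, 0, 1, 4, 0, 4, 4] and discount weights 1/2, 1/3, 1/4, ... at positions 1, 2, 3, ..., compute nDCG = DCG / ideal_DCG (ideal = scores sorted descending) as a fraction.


Position discount weights w_i = 1/(i+1) for i=1..7:
Weights = [1/2, 1/3, 1/4, 1/5, 1/6, 1/7, 1/8]
Actual relevance: [3, 0, 1, 4, 0, 4, 4]
DCG = 3/2 + 0/3 + 1/4 + 4/5 + 0/6 + 4/7 + 4/8 = 507/140
Ideal relevance (sorted desc): [4, 4, 4, 3, 1, 0, 0]
Ideal DCG = 4/2 + 4/3 + 4/4 + 3/5 + 1/6 + 0/7 + 0/8 = 51/10
nDCG = DCG / ideal_DCG = 507/140 / 51/10 = 169/238

169/238


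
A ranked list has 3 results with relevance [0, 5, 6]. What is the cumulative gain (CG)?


Cumulative Gain = sum of relevance scores
Position 1: rel=0, running sum=0
Position 2: rel=5, running sum=5
Position 3: rel=6, running sum=11
CG = 11

11


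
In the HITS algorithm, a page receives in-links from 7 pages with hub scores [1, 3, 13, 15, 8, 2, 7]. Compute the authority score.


Authority = sum of hub scores of in-linkers
In-link 1: hub score = 1
In-link 2: hub score = 3
In-link 3: hub score = 13
In-link 4: hub score = 15
In-link 5: hub score = 8
In-link 6: hub score = 2
In-link 7: hub score = 7
Authority = 1 + 3 + 13 + 15 + 8 + 2 + 7 = 49

49


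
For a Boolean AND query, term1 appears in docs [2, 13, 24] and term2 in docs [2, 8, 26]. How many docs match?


Boolean AND: find intersection of posting lists
term1 docs: [2, 13, 24]
term2 docs: [2, 8, 26]
Intersection: [2]
|intersection| = 1

1


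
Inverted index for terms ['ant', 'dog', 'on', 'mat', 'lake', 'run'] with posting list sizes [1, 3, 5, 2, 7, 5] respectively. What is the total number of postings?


Summing posting list sizes:
'ant': 1 postings
'dog': 3 postings
'on': 5 postings
'mat': 2 postings
'lake': 7 postings
'run': 5 postings
Total = 1 + 3 + 5 + 2 + 7 + 5 = 23

23


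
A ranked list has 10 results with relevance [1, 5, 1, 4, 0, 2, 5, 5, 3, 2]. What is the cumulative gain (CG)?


Cumulative Gain = sum of relevance scores
Position 1: rel=1, running sum=1
Position 2: rel=5, running sum=6
Position 3: rel=1, running sum=7
Position 4: rel=4, running sum=11
Position 5: rel=0, running sum=11
Position 6: rel=2, running sum=13
Position 7: rel=5, running sum=18
Position 8: rel=5, running sum=23
Position 9: rel=3, running sum=26
Position 10: rel=2, running sum=28
CG = 28

28


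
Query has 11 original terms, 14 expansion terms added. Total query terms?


Original terms: 11
Expansion terms: 14
Total = 11 + 14 = 25

25


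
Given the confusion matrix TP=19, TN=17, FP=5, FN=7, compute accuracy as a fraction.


Accuracy = (TP + TN) / (TP + TN + FP + FN)
TP + TN = 19 + 17 = 36
Total = 19 + 17 + 5 + 7 = 48
Accuracy = 36 / 48 = 3/4

3/4


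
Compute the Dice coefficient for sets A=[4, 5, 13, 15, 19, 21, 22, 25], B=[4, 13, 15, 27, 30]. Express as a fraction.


A intersect B = [4, 13, 15]
|A intersect B| = 3
|A| = 8, |B| = 5
Dice = 2*3 / (8+5)
= 6 / 13 = 6/13

6/13


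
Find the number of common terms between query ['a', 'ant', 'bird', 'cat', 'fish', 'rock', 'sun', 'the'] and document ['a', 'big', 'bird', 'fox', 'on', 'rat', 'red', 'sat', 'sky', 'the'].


Query terms: ['a', 'ant', 'bird', 'cat', 'fish', 'rock', 'sun', 'the']
Document terms: ['a', 'big', 'bird', 'fox', 'on', 'rat', 'red', 'sat', 'sky', 'the']
Common terms: ['a', 'bird', 'the']
Overlap count = 3

3


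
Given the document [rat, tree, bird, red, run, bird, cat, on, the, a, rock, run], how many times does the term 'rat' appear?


Document has 12 words
Scanning for 'rat':
Found at positions: [0]
Count = 1

1


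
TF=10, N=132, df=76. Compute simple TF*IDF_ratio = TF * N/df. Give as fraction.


TF * (N/df)
= 10 * (132/76)
= 10 * 33/19
= 330/19

330/19


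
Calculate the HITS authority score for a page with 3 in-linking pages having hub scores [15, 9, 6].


Authority = sum of hub scores of in-linkers
In-link 1: hub score = 15
In-link 2: hub score = 9
In-link 3: hub score = 6
Authority = 15 + 9 + 6 = 30

30


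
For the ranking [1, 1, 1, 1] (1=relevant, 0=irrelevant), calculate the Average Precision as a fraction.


Computing P@k for each relevant position:
Position 1: relevant, P@1 = 1/1 = 1
Position 2: relevant, P@2 = 2/2 = 1
Position 3: relevant, P@3 = 3/3 = 1
Position 4: relevant, P@4 = 4/4 = 1
Sum of P@k = 1 + 1 + 1 + 1 = 4
AP = 4 / 4 = 1

1


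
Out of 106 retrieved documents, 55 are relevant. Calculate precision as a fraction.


Precision = relevant_retrieved / total_retrieved
= 55 / 106
= 55 / (55 + 51)
= 55/106

55/106


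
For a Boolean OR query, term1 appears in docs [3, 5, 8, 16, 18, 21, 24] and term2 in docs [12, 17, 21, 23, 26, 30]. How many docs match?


Boolean OR: find union of posting lists
term1 docs: [3, 5, 8, 16, 18, 21, 24]
term2 docs: [12, 17, 21, 23, 26, 30]
Union: [3, 5, 8, 12, 16, 17, 18, 21, 23, 24, 26, 30]
|union| = 12

12


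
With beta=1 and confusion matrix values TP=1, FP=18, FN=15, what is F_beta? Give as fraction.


P = TP/(TP+FP) = 1/19 = 1/19
R = TP/(TP+FN) = 1/16 = 1/16
beta^2 = 1^2 = 1
(1 + beta^2) = 2
Numerator = (1+beta^2)*P*R = 1/152
Denominator = beta^2*P + R = 1/19 + 1/16 = 35/304
F_beta = 2/35

2/35


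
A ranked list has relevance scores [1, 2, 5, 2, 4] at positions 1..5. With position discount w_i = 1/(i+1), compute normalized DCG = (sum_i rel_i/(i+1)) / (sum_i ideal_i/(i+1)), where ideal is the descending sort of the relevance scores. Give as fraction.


Position discount weights w_i = 1/(i+1) for i=1..5:
Weights = [1/2, 1/3, 1/4, 1/5, 1/6]
Actual relevance: [1, 2, 5, 2, 4]
DCG = 1/2 + 2/3 + 5/4 + 2/5 + 4/6 = 209/60
Ideal relevance (sorted desc): [5, 4, 2, 2, 1]
Ideal DCG = 5/2 + 4/3 + 2/4 + 2/5 + 1/6 = 49/10
nDCG = DCG / ideal_DCG = 209/60 / 49/10 = 209/294

209/294


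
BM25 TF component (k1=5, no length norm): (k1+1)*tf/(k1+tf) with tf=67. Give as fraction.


BM25 TF component = (k1+1)*tf / (k1+tf)
k1 = 5, tf = 67
Numerator = (5+1)*67 = 402
Denominator = 5 + 67 = 72
= 402/72 = 67/12

67/12


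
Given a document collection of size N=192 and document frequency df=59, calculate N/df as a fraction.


IDF ratio = N / df
= 192 / 59
= 192/59

192/59


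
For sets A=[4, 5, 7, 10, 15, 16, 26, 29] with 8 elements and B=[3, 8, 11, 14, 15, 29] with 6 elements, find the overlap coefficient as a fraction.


A intersect B = [15, 29]
|A intersect B| = 2
min(|A|, |B|) = min(8, 6) = 6
Overlap = 2 / 6 = 1/3

1/3


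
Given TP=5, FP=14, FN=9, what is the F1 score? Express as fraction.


F1 = 2 * P * R / (P + R)
P = TP/(TP+FP) = 5/19 = 5/19
R = TP/(TP+FN) = 5/14 = 5/14
2 * P * R = 2 * 5/19 * 5/14 = 25/133
P + R = 5/19 + 5/14 = 165/266
F1 = 25/133 / 165/266 = 10/33

10/33


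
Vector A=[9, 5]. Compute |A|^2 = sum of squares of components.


|A|^2 = sum of squared components
A[0]^2 = 9^2 = 81
A[1]^2 = 5^2 = 25
Sum = 81 + 25 = 106

106


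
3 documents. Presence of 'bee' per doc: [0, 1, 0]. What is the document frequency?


Checking each document for 'bee':
Doc 1: absent
Doc 2: present
Doc 3: absent
df = sum of presences = 0 + 1 + 0 = 1

1


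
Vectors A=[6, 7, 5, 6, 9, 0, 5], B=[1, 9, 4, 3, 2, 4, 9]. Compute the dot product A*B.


Dot product = sum of element-wise products
A[0]*B[0] = 6*1 = 6
A[1]*B[1] = 7*9 = 63
A[2]*B[2] = 5*4 = 20
A[3]*B[3] = 6*3 = 18
A[4]*B[4] = 9*2 = 18
A[5]*B[5] = 0*4 = 0
A[6]*B[6] = 5*9 = 45
Sum = 6 + 63 + 20 + 18 + 18 + 0 + 45 = 170

170


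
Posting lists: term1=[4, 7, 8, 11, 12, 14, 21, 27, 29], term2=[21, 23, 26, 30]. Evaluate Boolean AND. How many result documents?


Boolean AND: find intersection of posting lists
term1 docs: [4, 7, 8, 11, 12, 14, 21, 27, 29]
term2 docs: [21, 23, 26, 30]
Intersection: [21]
|intersection| = 1

1


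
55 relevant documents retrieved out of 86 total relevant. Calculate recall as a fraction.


Recall = retrieved_relevant / total_relevant
= 55 / 86
= 55 / (55 + 31)
= 55/86

55/86


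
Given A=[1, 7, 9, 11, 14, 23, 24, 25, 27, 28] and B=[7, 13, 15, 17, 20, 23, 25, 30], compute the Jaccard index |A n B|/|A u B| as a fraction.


A intersect B = [7, 23, 25]
|A intersect B| = 3
A union B = [1, 7, 9, 11, 13, 14, 15, 17, 20, 23, 24, 25, 27, 28, 30]
|A union B| = 15
Jaccard = 3/15 = 1/5

1/5


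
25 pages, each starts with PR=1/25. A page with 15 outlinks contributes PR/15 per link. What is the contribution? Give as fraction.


Initial PR = 1/25 = 1/25
Outlinks = 15
Contribution per link = PR / outlinks
= 1/25 / 15
= 1/375

1/375


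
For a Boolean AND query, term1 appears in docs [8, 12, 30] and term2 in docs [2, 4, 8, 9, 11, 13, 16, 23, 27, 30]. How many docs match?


Boolean AND: find intersection of posting lists
term1 docs: [8, 12, 30]
term2 docs: [2, 4, 8, 9, 11, 13, 16, 23, 27, 30]
Intersection: [8, 30]
|intersection| = 2

2


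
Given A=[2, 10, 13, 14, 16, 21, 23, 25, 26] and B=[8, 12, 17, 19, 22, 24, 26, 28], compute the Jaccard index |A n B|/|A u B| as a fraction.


A intersect B = [26]
|A intersect B| = 1
A union B = [2, 8, 10, 12, 13, 14, 16, 17, 19, 21, 22, 23, 24, 25, 26, 28]
|A union B| = 16
Jaccard = 1/16 = 1/16

1/16


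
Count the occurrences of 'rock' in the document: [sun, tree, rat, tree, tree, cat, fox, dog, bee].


Document has 9 words
Scanning for 'rock':
Term not found in document
Count = 0

0


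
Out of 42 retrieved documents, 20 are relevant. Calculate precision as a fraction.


Precision = relevant_retrieved / total_retrieved
= 20 / 42
= 20 / (20 + 22)
= 10/21

10/21


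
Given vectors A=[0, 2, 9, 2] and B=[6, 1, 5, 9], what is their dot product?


Dot product = sum of element-wise products
A[0]*B[0] = 0*6 = 0
A[1]*B[1] = 2*1 = 2
A[2]*B[2] = 9*5 = 45
A[3]*B[3] = 2*9 = 18
Sum = 0 + 2 + 45 + 18 = 65

65


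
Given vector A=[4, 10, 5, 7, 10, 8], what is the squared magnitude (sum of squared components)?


|A|^2 = sum of squared components
A[0]^2 = 4^2 = 16
A[1]^2 = 10^2 = 100
A[2]^2 = 5^2 = 25
A[3]^2 = 7^2 = 49
A[4]^2 = 10^2 = 100
A[5]^2 = 8^2 = 64
Sum = 16 + 100 + 25 + 49 + 100 + 64 = 354

354


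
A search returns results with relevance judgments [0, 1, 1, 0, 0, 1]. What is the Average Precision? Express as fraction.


Computing P@k for each relevant position:
Position 1: not relevant
Position 2: relevant, P@2 = 1/2 = 1/2
Position 3: relevant, P@3 = 2/3 = 2/3
Position 4: not relevant
Position 5: not relevant
Position 6: relevant, P@6 = 3/6 = 1/2
Sum of P@k = 1/2 + 2/3 + 1/2 = 5/3
AP = 5/3 / 3 = 5/9

5/9


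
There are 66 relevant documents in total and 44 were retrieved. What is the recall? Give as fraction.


Recall = retrieved_relevant / total_relevant
= 44 / 66
= 44 / (44 + 22)
= 2/3

2/3


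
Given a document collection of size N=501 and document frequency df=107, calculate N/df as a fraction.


IDF ratio = N / df
= 501 / 107
= 501/107

501/107


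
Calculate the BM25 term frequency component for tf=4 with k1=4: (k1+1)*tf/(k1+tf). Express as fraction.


BM25 TF component = (k1+1)*tf / (k1+tf)
k1 = 4, tf = 4
Numerator = (4+1)*4 = 20
Denominator = 4 + 4 = 8
= 20/8 = 5/2

5/2


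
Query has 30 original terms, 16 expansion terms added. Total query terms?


Original terms: 30
Expansion terms: 16
Total = 30 + 16 = 46

46


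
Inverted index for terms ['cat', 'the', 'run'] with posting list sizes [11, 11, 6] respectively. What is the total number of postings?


Summing posting list sizes:
'cat': 11 postings
'the': 11 postings
'run': 6 postings
Total = 11 + 11 + 6 = 28

28


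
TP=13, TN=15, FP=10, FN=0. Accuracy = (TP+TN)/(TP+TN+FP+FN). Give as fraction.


Accuracy = (TP + TN) / (TP + TN + FP + FN)
TP + TN = 13 + 15 = 28
Total = 13 + 15 + 10 + 0 = 38
Accuracy = 28 / 38 = 14/19

14/19


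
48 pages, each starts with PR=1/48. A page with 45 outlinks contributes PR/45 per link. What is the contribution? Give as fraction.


Initial PR = 1/48 = 1/48
Outlinks = 45
Contribution per link = PR / outlinks
= 1/48 / 45
= 1/2160

1/2160


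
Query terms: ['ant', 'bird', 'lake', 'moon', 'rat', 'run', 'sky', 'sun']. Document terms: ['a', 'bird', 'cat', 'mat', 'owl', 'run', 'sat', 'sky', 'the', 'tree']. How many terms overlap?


Query terms: ['ant', 'bird', 'lake', 'moon', 'rat', 'run', 'sky', 'sun']
Document terms: ['a', 'bird', 'cat', 'mat', 'owl', 'run', 'sat', 'sky', 'the', 'tree']
Common terms: ['bird', 'run', 'sky']
Overlap count = 3

3


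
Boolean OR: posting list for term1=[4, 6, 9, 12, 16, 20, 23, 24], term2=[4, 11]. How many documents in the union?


Boolean OR: find union of posting lists
term1 docs: [4, 6, 9, 12, 16, 20, 23, 24]
term2 docs: [4, 11]
Union: [4, 6, 9, 11, 12, 16, 20, 23, 24]
|union| = 9

9


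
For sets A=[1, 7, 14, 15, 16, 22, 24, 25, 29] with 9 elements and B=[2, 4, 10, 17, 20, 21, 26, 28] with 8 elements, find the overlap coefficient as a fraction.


A intersect B = []
|A intersect B| = 0
min(|A|, |B|) = min(9, 8) = 8
Overlap = 0 / 8 = 0

0


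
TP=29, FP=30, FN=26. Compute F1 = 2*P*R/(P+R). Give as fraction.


F1 = 2 * P * R / (P + R)
P = TP/(TP+FP) = 29/59 = 29/59
R = TP/(TP+FN) = 29/55 = 29/55
2 * P * R = 2 * 29/59 * 29/55 = 1682/3245
P + R = 29/59 + 29/55 = 3306/3245
F1 = 1682/3245 / 3306/3245 = 29/57

29/57


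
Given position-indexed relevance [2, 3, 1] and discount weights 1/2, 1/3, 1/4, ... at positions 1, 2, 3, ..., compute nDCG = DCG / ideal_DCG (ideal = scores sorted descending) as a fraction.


Position discount weights w_i = 1/(i+1) for i=1..3:
Weights = [1/2, 1/3, 1/4]
Actual relevance: [2, 3, 1]
DCG = 2/2 + 3/3 + 1/4 = 9/4
Ideal relevance (sorted desc): [3, 2, 1]
Ideal DCG = 3/2 + 2/3 + 1/4 = 29/12
nDCG = DCG / ideal_DCG = 9/4 / 29/12 = 27/29

27/29


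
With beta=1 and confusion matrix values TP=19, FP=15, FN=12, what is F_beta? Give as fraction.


P = TP/(TP+FP) = 19/34 = 19/34
R = TP/(TP+FN) = 19/31 = 19/31
beta^2 = 1^2 = 1
(1 + beta^2) = 2
Numerator = (1+beta^2)*P*R = 361/527
Denominator = beta^2*P + R = 19/34 + 19/31 = 1235/1054
F_beta = 38/65

38/65


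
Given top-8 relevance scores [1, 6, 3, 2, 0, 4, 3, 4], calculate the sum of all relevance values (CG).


Cumulative Gain = sum of relevance scores
Position 1: rel=1, running sum=1
Position 2: rel=6, running sum=7
Position 3: rel=3, running sum=10
Position 4: rel=2, running sum=12
Position 5: rel=0, running sum=12
Position 6: rel=4, running sum=16
Position 7: rel=3, running sum=19
Position 8: rel=4, running sum=23
CG = 23

23


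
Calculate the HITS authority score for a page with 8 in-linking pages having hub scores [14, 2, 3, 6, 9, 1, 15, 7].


Authority = sum of hub scores of in-linkers
In-link 1: hub score = 14
In-link 2: hub score = 2
In-link 3: hub score = 3
In-link 4: hub score = 6
In-link 5: hub score = 9
In-link 6: hub score = 1
In-link 7: hub score = 15
In-link 8: hub score = 7
Authority = 14 + 2 + 3 + 6 + 9 + 1 + 15 + 7 = 57

57


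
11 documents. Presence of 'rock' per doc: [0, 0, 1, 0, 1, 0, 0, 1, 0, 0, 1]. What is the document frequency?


Checking each document for 'rock':
Doc 1: absent
Doc 2: absent
Doc 3: present
Doc 4: absent
Doc 5: present
Doc 6: absent
Doc 7: absent
Doc 8: present
Doc 9: absent
Doc 10: absent
Doc 11: present
df = sum of presences = 0 + 0 + 1 + 0 + 1 + 0 + 0 + 1 + 0 + 0 + 1 = 4

4


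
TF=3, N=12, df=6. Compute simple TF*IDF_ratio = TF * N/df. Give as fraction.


TF * (N/df)
= 3 * (12/6)
= 3 * 2
= 6

6


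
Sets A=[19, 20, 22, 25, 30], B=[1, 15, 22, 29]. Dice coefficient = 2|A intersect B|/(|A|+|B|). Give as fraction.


A intersect B = [22]
|A intersect B| = 1
|A| = 5, |B| = 4
Dice = 2*1 / (5+4)
= 2 / 9 = 2/9

2/9


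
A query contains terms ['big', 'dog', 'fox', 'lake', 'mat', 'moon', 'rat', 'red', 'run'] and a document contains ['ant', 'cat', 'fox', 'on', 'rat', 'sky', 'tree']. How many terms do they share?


Query terms: ['big', 'dog', 'fox', 'lake', 'mat', 'moon', 'rat', 'red', 'run']
Document terms: ['ant', 'cat', 'fox', 'on', 'rat', 'sky', 'tree']
Common terms: ['fox', 'rat']
Overlap count = 2

2


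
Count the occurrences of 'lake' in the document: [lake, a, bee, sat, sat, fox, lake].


Document has 7 words
Scanning for 'lake':
Found at positions: [0, 6]
Count = 2

2


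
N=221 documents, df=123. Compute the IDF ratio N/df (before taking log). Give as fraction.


IDF ratio = N / df
= 221 / 123
= 221/123

221/123


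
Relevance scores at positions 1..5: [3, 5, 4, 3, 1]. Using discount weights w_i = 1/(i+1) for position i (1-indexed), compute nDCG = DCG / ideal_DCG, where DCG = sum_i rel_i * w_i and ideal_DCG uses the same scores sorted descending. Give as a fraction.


Position discount weights w_i = 1/(i+1) for i=1..5:
Weights = [1/2, 1/3, 1/4, 1/5, 1/6]
Actual relevance: [3, 5, 4, 3, 1]
DCG = 3/2 + 5/3 + 4/4 + 3/5 + 1/6 = 74/15
Ideal relevance (sorted desc): [5, 4, 3, 3, 1]
Ideal DCG = 5/2 + 4/3 + 3/4 + 3/5 + 1/6 = 107/20
nDCG = DCG / ideal_DCG = 74/15 / 107/20 = 296/321

296/321


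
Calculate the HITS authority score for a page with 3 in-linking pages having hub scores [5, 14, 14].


Authority = sum of hub scores of in-linkers
In-link 1: hub score = 5
In-link 2: hub score = 14
In-link 3: hub score = 14
Authority = 5 + 14 + 14 = 33

33


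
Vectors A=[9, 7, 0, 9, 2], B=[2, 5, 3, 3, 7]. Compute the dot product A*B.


Dot product = sum of element-wise products
A[0]*B[0] = 9*2 = 18
A[1]*B[1] = 7*5 = 35
A[2]*B[2] = 0*3 = 0
A[3]*B[3] = 9*3 = 27
A[4]*B[4] = 2*7 = 14
Sum = 18 + 35 + 0 + 27 + 14 = 94

94


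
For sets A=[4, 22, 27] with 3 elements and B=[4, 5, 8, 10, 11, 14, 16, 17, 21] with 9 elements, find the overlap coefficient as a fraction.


A intersect B = [4]
|A intersect B| = 1
min(|A|, |B|) = min(3, 9) = 3
Overlap = 1 / 3 = 1/3

1/3


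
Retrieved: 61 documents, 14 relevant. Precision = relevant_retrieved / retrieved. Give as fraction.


Precision = relevant_retrieved / total_retrieved
= 14 / 61
= 14 / (14 + 47)
= 14/61

14/61


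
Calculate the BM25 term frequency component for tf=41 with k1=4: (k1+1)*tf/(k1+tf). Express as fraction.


BM25 TF component = (k1+1)*tf / (k1+tf)
k1 = 4, tf = 41
Numerator = (4+1)*41 = 205
Denominator = 4 + 41 = 45
= 205/45 = 41/9

41/9


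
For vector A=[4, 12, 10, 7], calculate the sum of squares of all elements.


|A|^2 = sum of squared components
A[0]^2 = 4^2 = 16
A[1]^2 = 12^2 = 144
A[2]^2 = 10^2 = 100
A[3]^2 = 7^2 = 49
Sum = 16 + 144 + 100 + 49 = 309

309
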